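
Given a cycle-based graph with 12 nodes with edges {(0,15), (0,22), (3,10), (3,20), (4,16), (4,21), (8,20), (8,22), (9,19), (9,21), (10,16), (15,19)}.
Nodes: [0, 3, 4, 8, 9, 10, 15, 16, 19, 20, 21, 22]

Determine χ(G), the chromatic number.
Clique number ω(G) = 2 (lower bound: χ ≥ ω).
The graph is bipartite (no odd cycle), so 2 colors suffice: χ(G) = 2.
A valid 2-coloring: color 1: [0, 3, 8, 16, 19, 21]; color 2: [4, 9, 10, 15, 20, 22].

χ(G) = 2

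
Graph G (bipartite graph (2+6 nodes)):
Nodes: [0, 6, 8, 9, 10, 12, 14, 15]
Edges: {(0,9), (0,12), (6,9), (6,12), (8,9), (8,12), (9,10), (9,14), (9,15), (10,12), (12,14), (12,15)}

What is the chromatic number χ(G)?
χ(G) = 2

Clique number ω(G) = 2 (lower bound: χ ≥ ω).
The graph is bipartite (no odd cycle), so 2 colors suffice: χ(G) = 2.
A valid 2-coloring: color 1: [9, 12]; color 2: [0, 6, 8, 10, 14, 15].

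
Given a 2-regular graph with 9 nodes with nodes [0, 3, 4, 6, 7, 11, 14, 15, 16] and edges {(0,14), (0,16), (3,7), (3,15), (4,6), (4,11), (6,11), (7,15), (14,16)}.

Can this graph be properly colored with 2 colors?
The clique on vertices [0, 14, 16] has size 3 > 2, so it alone needs 3 colors.

No, G is not 2-colorable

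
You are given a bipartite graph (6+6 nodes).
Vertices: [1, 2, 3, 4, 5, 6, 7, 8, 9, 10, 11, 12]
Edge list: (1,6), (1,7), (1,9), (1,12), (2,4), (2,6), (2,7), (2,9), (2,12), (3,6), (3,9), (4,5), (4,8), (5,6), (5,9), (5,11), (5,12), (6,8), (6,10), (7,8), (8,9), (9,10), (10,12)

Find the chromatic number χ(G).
Clique number ω(G) = 2 (lower bound: χ ≥ ω).
The graph is bipartite (no odd cycle), so 2 colors suffice: χ(G) = 2.
A valid 2-coloring: color 1: [4, 6, 7, 9, 11, 12]; color 2: [1, 2, 3, 5, 8, 10].

χ(G) = 2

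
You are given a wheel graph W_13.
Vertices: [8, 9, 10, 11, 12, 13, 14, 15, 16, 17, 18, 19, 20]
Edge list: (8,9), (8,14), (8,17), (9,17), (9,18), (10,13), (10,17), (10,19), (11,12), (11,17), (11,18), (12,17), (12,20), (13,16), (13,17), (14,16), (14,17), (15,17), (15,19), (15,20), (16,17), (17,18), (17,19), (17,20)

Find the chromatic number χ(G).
Clique number ω(G) = 3 (lower bound: χ ≥ ω).
The clique on [8, 9, 17] has size 3, forcing χ ≥ 3, and the coloring below uses 3 colors, so χ(G) = 3.
A valid 3-coloring: color 1: [17]; color 2: [8, 10, 12, 15, 16, 18]; color 3: [9, 11, 13, 14, 19, 20].

χ(G) = 3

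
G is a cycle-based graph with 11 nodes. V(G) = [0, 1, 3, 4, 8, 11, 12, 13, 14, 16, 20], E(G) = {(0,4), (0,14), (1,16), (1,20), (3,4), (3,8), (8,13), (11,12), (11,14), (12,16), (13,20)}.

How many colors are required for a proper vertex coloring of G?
χ(G) = 3

Clique number ω(G) = 2 (lower bound: χ ≥ ω).
Odd cycle [12, 16, 1, 20, 13, 8, 3, 4, 0, 14, 11] needs 3 colors (χ ≥ 3).
The coloring below uses 3 colors, so χ(G) = 3.
A valid 3-coloring: color 1: [1, 3, 12, 13, 14]; color 2: [4, 8, 11, 16, 20]; color 3: [0].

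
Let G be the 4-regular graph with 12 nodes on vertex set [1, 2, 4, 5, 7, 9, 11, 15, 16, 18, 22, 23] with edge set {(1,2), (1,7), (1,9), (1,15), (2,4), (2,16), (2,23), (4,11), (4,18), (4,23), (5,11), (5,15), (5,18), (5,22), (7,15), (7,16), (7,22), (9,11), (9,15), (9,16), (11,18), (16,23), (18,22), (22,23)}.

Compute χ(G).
χ(G) = 3

Clique number ω(G) = 3 (lower bound: χ ≥ ω).
The clique on [1, 9, 15] has size 3, forcing χ ≥ 3, and the coloring below uses 3 colors, so χ(G) = 3.
A valid 3-coloring: color 1: [7, 9, 18, 23]; color 2: [1, 4, 5, 16]; color 3: [2, 11, 15, 22].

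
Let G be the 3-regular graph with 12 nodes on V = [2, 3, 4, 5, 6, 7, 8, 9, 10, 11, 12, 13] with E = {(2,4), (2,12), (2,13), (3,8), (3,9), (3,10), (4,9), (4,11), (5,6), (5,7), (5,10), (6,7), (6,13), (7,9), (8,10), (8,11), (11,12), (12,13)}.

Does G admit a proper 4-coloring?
A valid 4-coloring: color 1: [2, 6, 9, 10, 11]; color 2: [3, 4, 5, 13]; color 3: [7, 8, 12].
(χ(G) = 3 ≤ 4.)

Yes, G is 4-colorable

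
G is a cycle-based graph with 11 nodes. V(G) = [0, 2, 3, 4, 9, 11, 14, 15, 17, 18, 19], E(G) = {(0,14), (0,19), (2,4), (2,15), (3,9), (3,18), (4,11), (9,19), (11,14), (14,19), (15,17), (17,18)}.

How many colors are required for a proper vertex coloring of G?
Clique number ω(G) = 3 (lower bound: χ ≥ ω).
The clique on [0, 14, 19] has size 3, forcing χ ≥ 3, and the coloring below uses 3 colors, so χ(G) = 3.
A valid 3-coloring: color 1: [2, 3, 11, 17, 19]; color 2: [4, 9, 14, 15, 18]; color 3: [0].

χ(G) = 3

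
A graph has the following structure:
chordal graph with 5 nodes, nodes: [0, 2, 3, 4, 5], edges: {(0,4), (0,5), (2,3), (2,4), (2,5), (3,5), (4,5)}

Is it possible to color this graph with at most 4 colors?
Yes, G is 4-colorable

A valid 4-coloring: color 1: [5]; color 2: [3, 4]; color 3: [0, 2].
(χ(G) = 3 ≤ 4.)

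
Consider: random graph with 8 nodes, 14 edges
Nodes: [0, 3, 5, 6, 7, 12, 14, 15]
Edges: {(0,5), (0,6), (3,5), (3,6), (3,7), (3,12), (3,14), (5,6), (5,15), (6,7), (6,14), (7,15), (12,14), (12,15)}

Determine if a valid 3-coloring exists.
Yes, G is 3-colorable

A valid 3-coloring: color 1: [0, 3, 15]; color 2: [6, 12]; color 3: [5, 7, 14].
(χ(G) = 3 ≤ 3.)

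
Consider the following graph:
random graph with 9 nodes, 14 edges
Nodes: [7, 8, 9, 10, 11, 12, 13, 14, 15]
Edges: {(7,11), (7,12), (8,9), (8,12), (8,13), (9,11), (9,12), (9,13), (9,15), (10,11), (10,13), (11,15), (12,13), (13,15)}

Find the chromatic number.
χ(G) = 4

Clique number ω(G) = 4 (lower bound: χ ≥ ω).
The clique on [8, 9, 12, 13] has size 4, forcing χ ≥ 4, and the coloring below uses 4 colors, so χ(G) = 4.
A valid 4-coloring: color 1: [11, 13, 14]; color 2: [7, 9, 10]; color 3: [12, 15]; color 4: [8].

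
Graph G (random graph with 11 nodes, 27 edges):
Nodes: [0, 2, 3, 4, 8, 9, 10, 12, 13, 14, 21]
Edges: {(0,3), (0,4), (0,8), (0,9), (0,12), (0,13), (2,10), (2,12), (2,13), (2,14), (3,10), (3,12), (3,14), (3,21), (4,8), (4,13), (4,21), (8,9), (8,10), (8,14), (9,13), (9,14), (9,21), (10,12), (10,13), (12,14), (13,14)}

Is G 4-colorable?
A valid 4-coloring: color 1: [0, 10, 14, 21]; color 2: [8, 12, 13]; color 3: [2, 3, 4, 9].
(χ(G) = 3 ≤ 4.)

Yes, G is 4-colorable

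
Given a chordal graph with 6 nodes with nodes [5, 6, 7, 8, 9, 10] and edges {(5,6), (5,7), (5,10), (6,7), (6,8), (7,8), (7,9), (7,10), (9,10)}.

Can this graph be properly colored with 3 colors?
Yes, G is 3-colorable

A valid 3-coloring: color 1: [7]; color 2: [6, 10]; color 3: [5, 8, 9].
(χ(G) = 3 ≤ 3.)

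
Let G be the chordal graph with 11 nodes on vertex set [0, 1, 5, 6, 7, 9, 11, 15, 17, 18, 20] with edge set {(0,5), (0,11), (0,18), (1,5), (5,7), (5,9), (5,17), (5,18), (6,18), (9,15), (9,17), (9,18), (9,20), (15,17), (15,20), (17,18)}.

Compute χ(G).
χ(G) = 4

Clique number ω(G) = 4 (lower bound: χ ≥ ω).
The clique on [5, 9, 17, 18] has size 4, forcing χ ≥ 4, and the coloring below uses 4 colors, so χ(G) = 4.
A valid 4-coloring: color 1: [5, 6, 11, 15]; color 2: [1, 7, 18, 20]; color 3: [0, 9]; color 4: [17].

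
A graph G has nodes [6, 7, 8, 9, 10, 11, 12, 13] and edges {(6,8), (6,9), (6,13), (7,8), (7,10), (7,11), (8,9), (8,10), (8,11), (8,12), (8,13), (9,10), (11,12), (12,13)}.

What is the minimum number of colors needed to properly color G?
χ(G) = 4

Clique number ω(G) = 3 (lower bound: χ ≥ ω).
Odd cycle [13, 6, 9, 10, 7, 11, 12] needs 3 colors (χ ≥ 3).
Vertex 8 is adjacent to every vertex of [6, 7, 9, 10, 11, 12, 13], which already need 3 colors among themselves, so 8 needs a new color (χ ≥ 4).
The coloring below uses 4 colors, so χ(G) = 4.
A valid 4-coloring: color 1: [8]; color 2: [9, 11, 13]; color 3: [6, 10, 12]; color 4: [7].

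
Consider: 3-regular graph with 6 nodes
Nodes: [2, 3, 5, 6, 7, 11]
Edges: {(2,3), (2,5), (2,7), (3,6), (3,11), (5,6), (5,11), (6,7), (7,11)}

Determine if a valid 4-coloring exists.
A valid 4-coloring: color 1: [2, 6, 11]; color 2: [3, 5, 7].
(χ(G) = 2 ≤ 4.)

Yes, G is 4-colorable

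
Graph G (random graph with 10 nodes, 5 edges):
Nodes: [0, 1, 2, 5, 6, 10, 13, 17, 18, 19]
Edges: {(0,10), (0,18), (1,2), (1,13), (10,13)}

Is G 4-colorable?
Yes, G is 4-colorable

A valid 4-coloring: color 1: [0, 2, 5, 6, 13, 17, 19]; color 2: [1, 10, 18].
(χ(G) = 2 ≤ 4.)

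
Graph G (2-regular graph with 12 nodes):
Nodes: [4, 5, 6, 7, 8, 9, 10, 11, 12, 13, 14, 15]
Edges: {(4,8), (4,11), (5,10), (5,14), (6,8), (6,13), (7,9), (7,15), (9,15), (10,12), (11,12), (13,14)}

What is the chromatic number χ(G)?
Clique number ω(G) = 3 (lower bound: χ ≥ ω).
The clique on [7, 9, 15] has size 3, forcing χ ≥ 3, and the coloring below uses 3 colors, so χ(G) = 3.
A valid 3-coloring: color 1: [8, 9, 10, 11, 14]; color 2: [4, 5, 6, 7, 12]; color 3: [13, 15].

χ(G) = 3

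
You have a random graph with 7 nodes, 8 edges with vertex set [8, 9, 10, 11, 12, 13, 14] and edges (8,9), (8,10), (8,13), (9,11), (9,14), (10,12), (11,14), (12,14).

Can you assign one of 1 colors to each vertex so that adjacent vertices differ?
No, G is not 1-colorable

The clique on vertices [9, 11, 14] has size 3 > 1, so it alone needs 3 colors.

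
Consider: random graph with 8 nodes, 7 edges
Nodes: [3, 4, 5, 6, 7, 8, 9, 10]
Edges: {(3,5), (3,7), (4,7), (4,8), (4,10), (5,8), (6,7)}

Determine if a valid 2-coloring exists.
No, G is not 2-colorable

Odd cycle [5, 3, 7, 4, 8] needs 3 colors (χ ≥ 3).
Hence χ(G) ≥ 3 > 2, so no proper 2-coloring exists.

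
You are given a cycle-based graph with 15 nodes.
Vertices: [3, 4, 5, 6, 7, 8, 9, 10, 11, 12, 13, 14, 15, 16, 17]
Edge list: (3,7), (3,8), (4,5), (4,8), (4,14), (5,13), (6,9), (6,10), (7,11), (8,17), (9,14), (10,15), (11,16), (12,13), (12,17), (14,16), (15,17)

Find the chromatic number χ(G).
Clique number ω(G) = 2 (lower bound: χ ≥ ω).
Odd cycle [3, 8, 17, 15, 10, 6, 9, 14, 16, 11, 7] needs 3 colors (χ ≥ 3).
The coloring below uses 3 colors, so χ(G) = 3.
A valid 3-coloring: color 1: [5, 6, 7, 8, 12, 14, 15]; color 2: [3, 4, 9, 10, 11, 13, 17]; color 3: [16].

χ(G) = 3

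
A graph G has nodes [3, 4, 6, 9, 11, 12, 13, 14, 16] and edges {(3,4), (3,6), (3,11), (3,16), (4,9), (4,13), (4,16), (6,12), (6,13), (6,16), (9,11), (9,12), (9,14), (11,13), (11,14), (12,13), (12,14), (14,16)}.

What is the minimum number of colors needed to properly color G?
χ(G) = 3

Clique number ω(G) = 3 (lower bound: χ ≥ ω).
The clique on [3, 4, 16] has size 3, forcing χ ≥ 3, and the coloring below uses 3 colors, so χ(G) = 3.
A valid 3-coloring: color 1: [3, 9, 13]; color 2: [11, 12, 16]; color 3: [4, 6, 14].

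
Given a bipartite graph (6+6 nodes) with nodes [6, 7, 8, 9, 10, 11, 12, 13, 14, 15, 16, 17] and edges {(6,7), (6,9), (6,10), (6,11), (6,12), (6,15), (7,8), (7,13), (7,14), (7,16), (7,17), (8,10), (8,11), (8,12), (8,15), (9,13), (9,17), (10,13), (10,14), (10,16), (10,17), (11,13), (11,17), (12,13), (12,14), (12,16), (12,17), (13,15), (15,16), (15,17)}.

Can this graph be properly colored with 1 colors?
No, G is not 1-colorable

Edge (6,7) forces its endpoints to differ, so 1 color is not enough.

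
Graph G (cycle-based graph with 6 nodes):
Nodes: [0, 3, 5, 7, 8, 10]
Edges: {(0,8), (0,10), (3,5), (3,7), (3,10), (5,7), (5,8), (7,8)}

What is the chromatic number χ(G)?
Clique number ω(G) = 3 (lower bound: χ ≥ ω).
The clique on [5, 7, 8] has size 3, forcing χ ≥ 3, and the coloring below uses 3 colors, so χ(G) = 3.
A valid 3-coloring: color 1: [3, 8]; color 2: [0, 5]; color 3: [7, 10].

χ(G) = 3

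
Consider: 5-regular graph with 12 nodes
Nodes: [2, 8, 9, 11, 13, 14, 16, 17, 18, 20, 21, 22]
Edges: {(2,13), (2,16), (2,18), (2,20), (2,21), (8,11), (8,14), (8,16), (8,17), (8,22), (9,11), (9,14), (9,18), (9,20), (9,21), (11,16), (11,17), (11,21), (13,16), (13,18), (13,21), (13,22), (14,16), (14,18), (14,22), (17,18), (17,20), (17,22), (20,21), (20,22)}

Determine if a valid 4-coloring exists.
A valid 4-coloring: color 1: [2, 9, 17]; color 2: [11, 13, 14, 20]; color 3: [8, 18, 21]; color 4: [16, 22].
(χ(G) = 4 ≤ 4.)

Yes, G is 4-colorable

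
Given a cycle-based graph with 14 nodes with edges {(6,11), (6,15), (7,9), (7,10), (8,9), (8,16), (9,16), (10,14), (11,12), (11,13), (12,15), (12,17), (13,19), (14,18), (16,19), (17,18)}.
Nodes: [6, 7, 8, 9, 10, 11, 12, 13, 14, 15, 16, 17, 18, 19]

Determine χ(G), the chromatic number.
χ(G) = 3

Clique number ω(G) = 3 (lower bound: χ ≥ ω).
The clique on [8, 9, 16] has size 3, forcing χ ≥ 3, and the coloring below uses 3 colors, so χ(G) = 3.
A valid 3-coloring: color 1: [6, 7, 12, 13, 14, 16]; color 2: [9, 10, 11, 15, 17, 19]; color 3: [8, 18].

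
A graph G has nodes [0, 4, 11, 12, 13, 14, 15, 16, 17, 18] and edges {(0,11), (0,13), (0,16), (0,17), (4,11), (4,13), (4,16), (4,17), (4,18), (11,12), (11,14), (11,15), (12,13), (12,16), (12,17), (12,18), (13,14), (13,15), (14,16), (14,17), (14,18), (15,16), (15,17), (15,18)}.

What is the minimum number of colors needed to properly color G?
Clique number ω(G) = 2 (lower bound: χ ≥ ω).
The graph is bipartite (no odd cycle), so 2 colors suffice: χ(G) = 2.
A valid 2-coloring: color 1: [11, 13, 16, 17, 18]; color 2: [0, 4, 12, 14, 15].

χ(G) = 2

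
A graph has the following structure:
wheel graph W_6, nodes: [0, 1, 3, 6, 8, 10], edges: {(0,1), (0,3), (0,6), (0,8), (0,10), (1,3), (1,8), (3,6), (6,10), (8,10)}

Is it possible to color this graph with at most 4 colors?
A valid 4-coloring: color 1: [0]; color 2: [6, 8]; color 3: [1, 10]; color 4: [3].
(χ(G) = 4 ≤ 4.)

Yes, G is 4-colorable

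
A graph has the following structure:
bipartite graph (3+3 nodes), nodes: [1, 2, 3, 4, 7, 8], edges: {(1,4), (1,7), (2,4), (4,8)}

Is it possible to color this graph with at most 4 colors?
Yes, G is 4-colorable

A valid 4-coloring: color 1: [3, 4, 7]; color 2: [1, 2, 8].
(χ(G) = 2 ≤ 4.)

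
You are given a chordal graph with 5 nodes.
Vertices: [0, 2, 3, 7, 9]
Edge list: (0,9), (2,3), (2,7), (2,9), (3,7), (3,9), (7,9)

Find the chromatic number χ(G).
Clique number ω(G) = 4 (lower bound: χ ≥ ω).
The clique on [2, 3, 7, 9] has size 4, forcing χ ≥ 4, and the coloring below uses 4 colors, so χ(G) = 4.
A valid 4-coloring: color 1: [9]; color 2: [0, 3]; color 3: [2]; color 4: [7].

χ(G) = 4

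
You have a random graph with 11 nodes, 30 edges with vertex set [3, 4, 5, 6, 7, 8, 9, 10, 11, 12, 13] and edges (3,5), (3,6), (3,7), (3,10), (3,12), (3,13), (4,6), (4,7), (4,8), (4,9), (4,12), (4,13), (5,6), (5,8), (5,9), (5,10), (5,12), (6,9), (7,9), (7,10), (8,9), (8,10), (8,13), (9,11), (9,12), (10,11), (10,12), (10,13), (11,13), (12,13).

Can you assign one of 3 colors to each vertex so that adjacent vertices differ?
No, G is not 3-colorable

The clique on vertices [3, 10, 12, 13] has size 4 > 3, so it alone needs 4 colors.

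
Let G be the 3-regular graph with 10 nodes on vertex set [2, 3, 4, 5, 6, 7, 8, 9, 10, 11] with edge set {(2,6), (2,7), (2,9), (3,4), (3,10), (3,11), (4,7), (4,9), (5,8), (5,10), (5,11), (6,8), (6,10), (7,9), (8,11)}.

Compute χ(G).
χ(G) = 3

Clique number ω(G) = 3 (lower bound: χ ≥ ω).
The clique on [2, 7, 9] has size 3, forcing χ ≥ 3, and the coloring below uses 3 colors, so χ(G) = 3.
A valid 3-coloring: color 1: [2, 4, 10, 11]; color 2: [3, 5, 6, 7]; color 3: [8, 9].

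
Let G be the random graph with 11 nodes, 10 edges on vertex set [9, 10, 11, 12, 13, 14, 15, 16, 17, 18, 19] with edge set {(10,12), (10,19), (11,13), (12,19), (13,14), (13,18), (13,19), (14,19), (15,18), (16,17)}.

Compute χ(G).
Clique number ω(G) = 3 (lower bound: χ ≥ ω).
The clique on [10, 12, 19] has size 3, forcing χ ≥ 3, and the coloring below uses 3 colors, so χ(G) = 3.
A valid 3-coloring: color 1: [9, 10, 13, 15, 17]; color 2: [11, 16, 18, 19]; color 3: [12, 14].

χ(G) = 3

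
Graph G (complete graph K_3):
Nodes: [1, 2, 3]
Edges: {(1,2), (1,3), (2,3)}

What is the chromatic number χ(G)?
Clique number ω(G) = 3 (lower bound: χ ≥ ω).
The clique on [1, 2, 3] has size 3, forcing χ ≥ 3, and the coloring below uses 3 colors, so χ(G) = 3.
A valid 3-coloring: color 1: [3]; color 2: [1]; color 3: [2].

χ(G) = 3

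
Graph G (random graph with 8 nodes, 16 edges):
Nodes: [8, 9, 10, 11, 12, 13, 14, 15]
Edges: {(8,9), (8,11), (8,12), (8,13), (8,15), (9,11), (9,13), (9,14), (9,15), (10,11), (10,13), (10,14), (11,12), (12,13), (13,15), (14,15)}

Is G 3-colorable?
The clique on vertices [8, 9, 13, 15] has size 4 > 3, so it alone needs 4 colors.

No, G is not 3-colorable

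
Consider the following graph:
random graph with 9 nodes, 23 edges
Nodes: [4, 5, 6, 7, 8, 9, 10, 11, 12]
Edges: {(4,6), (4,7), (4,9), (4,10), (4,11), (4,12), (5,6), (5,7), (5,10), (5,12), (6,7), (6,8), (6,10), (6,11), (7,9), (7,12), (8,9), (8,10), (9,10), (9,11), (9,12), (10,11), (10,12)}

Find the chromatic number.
χ(G) = 4

Clique number ω(G) = 4 (lower bound: χ ≥ ω).
The clique on [4, 9, 10, 11] has size 4, forcing χ ≥ 4, and the coloring below uses 4 colors, so χ(G) = 4.
A valid 4-coloring: color 1: [7, 10]; color 2: [6, 9]; color 3: [4, 5, 8]; color 4: [11, 12].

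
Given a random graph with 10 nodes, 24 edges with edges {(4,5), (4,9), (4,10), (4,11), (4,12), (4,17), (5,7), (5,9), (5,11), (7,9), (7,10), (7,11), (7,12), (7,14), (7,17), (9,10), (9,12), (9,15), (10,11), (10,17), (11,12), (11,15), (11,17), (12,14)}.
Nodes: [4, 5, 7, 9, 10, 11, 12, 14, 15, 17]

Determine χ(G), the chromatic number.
Clique number ω(G) = 4 (lower bound: χ ≥ ω).
The clique on [4, 10, 11, 17] has size 4, forcing χ ≥ 4, and the coloring below uses 4 colors, so χ(G) = 4.
A valid 4-coloring: color 1: [9, 11, 14]; color 2: [4, 7, 15]; color 3: [5, 10, 12]; color 4: [17].

χ(G) = 4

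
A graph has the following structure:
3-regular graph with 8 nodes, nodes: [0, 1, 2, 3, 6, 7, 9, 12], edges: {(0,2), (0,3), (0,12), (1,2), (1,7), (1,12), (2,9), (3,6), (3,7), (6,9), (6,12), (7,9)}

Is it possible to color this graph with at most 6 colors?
Yes, G is 6-colorable

A valid 6-coloring: color 1: [1, 3, 9]; color 2: [0, 6, 7]; color 3: [2, 12].
(χ(G) = 3 ≤ 6.)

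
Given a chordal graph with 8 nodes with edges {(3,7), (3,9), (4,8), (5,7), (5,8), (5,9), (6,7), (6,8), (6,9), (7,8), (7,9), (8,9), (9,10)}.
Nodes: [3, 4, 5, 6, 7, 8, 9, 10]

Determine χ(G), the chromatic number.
Clique number ω(G) = 4 (lower bound: χ ≥ ω).
The clique on [5, 7, 8, 9] has size 4, forcing χ ≥ 4, and the coloring below uses 4 colors, so χ(G) = 4.
A valid 4-coloring: color 1: [4, 9]; color 2: [3, 8, 10]; color 3: [7]; color 4: [5, 6].

χ(G) = 4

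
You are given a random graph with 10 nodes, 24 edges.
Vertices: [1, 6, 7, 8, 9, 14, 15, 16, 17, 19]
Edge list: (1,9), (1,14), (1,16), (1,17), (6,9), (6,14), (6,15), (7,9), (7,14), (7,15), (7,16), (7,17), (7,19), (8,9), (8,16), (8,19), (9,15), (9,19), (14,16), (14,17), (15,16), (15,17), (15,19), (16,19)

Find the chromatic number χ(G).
Clique number ω(G) = 4 (lower bound: χ ≥ ω).
The clique on [7, 15, 16, 19] has size 4, forcing χ ≥ 4, and the coloring below uses 4 colors, so χ(G) = 4.
A valid 4-coloring: color 1: [9, 16, 17]; color 2: [1, 6, 7, 8]; color 3: [14, 15]; color 4: [19].

χ(G) = 4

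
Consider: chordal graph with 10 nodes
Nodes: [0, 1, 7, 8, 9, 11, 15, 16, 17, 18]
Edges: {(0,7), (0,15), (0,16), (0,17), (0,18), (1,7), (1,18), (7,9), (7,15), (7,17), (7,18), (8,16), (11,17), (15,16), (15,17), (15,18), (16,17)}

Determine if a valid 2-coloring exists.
The clique on vertices [0, 15, 16, 17] has size 4 > 2, so it alone needs 4 colors.

No, G is not 2-colorable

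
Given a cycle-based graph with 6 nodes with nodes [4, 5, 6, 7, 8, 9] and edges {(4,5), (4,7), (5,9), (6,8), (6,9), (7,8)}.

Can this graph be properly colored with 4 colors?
Yes, G is 4-colorable

A valid 4-coloring: color 1: [4, 8, 9]; color 2: [5, 6, 7].
(χ(G) = 2 ≤ 4.)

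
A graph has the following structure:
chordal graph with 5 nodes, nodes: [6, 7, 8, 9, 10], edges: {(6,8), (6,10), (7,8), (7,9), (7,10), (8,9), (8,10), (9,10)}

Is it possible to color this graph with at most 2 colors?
The clique on vertices [7, 8, 9, 10] has size 4 > 2, so it alone needs 4 colors.

No, G is not 2-colorable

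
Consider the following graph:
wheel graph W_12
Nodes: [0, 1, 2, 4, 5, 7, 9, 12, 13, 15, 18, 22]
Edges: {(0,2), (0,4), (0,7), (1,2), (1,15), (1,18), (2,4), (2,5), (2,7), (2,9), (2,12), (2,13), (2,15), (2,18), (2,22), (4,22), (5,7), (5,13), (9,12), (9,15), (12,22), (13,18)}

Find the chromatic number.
χ(G) = 4

Clique number ω(G) = 3 (lower bound: χ ≥ ω).
Odd cycle [4, 0, 7, 5, 13, 18, 1, 15, 9, 12, 22] needs 3 colors (χ ≥ 3).
Vertex 2 is adjacent to every vertex of [0, 1, 4, 5, 7, 9, 12, 13, 15, 18, 22], which already need 3 colors among themselves, so 2 needs a new color (χ ≥ 4).
The coloring below uses 4 colors, so χ(G) = 4.
A valid 4-coloring: color 1: [2]; color 2: [1, 4, 7, 12, 13]; color 3: [0, 5, 15, 18, 22]; color 4: [9].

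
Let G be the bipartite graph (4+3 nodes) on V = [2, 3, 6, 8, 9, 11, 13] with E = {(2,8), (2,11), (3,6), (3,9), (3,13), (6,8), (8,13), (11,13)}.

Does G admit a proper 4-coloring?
A valid 4-coloring: color 1: [2, 6, 9, 13]; color 2: [3, 8, 11].
(χ(G) = 2 ≤ 4.)

Yes, G is 4-colorable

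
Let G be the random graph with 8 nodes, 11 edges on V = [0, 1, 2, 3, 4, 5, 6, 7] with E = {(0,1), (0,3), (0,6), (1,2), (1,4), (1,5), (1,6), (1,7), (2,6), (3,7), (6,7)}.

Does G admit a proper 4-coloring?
Yes, G is 4-colorable

A valid 4-coloring: color 1: [1, 3]; color 2: [4, 5, 6]; color 3: [0, 2, 7].
(χ(G) = 3 ≤ 4.)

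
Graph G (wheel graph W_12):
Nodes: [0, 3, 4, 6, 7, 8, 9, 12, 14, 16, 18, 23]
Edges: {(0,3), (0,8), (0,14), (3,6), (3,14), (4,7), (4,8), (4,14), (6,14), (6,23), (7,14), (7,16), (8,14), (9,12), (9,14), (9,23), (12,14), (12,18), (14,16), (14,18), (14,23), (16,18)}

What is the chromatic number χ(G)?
χ(G) = 4

Clique number ω(G) = 3 (lower bound: χ ≥ ω).
Odd cycle [9, 12, 18, 16, 7, 4, 8, 0, 3, 6, 23] needs 3 colors (χ ≥ 3).
Vertex 14 is adjacent to every vertex of [0, 3, 4, 6, 7, 8, 9, 12, 16, 18, 23], which already need 3 colors among themselves, so 14 needs a new color (χ ≥ 4).
The coloring below uses 4 colors, so χ(G) = 4.
A valid 4-coloring: color 1: [14]; color 2: [6, 7, 8, 9, 18]; color 3: [0, 4, 12, 16, 23]; color 4: [3].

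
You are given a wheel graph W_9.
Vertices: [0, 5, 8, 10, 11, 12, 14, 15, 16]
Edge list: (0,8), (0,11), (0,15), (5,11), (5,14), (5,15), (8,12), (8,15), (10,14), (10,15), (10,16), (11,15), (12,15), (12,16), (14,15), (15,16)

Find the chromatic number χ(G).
Clique number ω(G) = 3 (lower bound: χ ≥ ω).
The clique on [0, 8, 15] has size 3, forcing χ ≥ 3, and the coloring below uses 3 colors, so χ(G) = 3.
A valid 3-coloring: color 1: [15]; color 2: [0, 5, 10, 12]; color 3: [8, 11, 14, 16].

χ(G) = 3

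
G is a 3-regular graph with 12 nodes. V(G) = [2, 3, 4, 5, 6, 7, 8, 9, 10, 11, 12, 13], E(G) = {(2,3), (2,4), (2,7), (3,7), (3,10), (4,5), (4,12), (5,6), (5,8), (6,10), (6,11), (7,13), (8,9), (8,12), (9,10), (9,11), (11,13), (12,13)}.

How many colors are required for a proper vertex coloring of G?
χ(G) = 3

Clique number ω(G) = 3 (lower bound: χ ≥ ω).
The clique on [2, 3, 7] has size 3, forcing χ ≥ 3, and the coloring below uses 3 colors, so χ(G) = 3.
A valid 3-coloring: color 1: [5, 7, 10, 11, 12]; color 2: [2, 6, 8, 13]; color 3: [3, 4, 9].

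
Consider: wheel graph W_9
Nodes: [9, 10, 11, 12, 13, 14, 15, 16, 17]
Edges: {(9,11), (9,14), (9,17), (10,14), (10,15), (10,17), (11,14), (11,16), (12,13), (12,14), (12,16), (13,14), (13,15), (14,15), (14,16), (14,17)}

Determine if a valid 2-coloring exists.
No, G is not 2-colorable

The clique on vertices [9, 14, 17] has size 3 > 2, so it alone needs 3 colors.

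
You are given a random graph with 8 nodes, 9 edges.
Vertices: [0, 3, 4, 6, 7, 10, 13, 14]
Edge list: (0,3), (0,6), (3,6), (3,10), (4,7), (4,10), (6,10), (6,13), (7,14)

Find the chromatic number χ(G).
χ(G) = 3

Clique number ω(G) = 3 (lower bound: χ ≥ ω).
The clique on [0, 3, 6] has size 3, forcing χ ≥ 3, and the coloring below uses 3 colors, so χ(G) = 3.
A valid 3-coloring: color 1: [4, 6, 14]; color 2: [3, 7, 13]; color 3: [0, 10].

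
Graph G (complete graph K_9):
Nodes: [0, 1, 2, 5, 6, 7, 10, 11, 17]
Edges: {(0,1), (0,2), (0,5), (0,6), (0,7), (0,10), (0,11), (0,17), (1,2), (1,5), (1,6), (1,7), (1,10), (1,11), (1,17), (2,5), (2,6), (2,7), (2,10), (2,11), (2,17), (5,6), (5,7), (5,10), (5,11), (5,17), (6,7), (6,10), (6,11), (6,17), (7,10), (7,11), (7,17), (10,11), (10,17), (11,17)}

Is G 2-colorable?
No, G is not 2-colorable

The clique on vertices [0, 1, 2, 5, 6, 7, 10, 11, 17] has size 9 > 2, so it alone needs 9 colors.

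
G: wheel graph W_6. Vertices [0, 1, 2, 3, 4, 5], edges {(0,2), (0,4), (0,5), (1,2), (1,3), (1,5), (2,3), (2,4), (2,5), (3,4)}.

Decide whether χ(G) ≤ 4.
Yes, G is 4-colorable

A valid 4-coloring: color 1: [2]; color 2: [1, 4]; color 3: [3, 5]; color 4: [0].
(χ(G) = 4 ≤ 4.)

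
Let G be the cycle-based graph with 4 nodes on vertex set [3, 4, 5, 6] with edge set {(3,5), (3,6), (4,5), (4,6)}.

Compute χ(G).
χ(G) = 2

Clique number ω(G) = 2 (lower bound: χ ≥ ω).
The graph is bipartite (no odd cycle), so 2 colors suffice: χ(G) = 2.
A valid 2-coloring: color 1: [3, 4]; color 2: [5, 6].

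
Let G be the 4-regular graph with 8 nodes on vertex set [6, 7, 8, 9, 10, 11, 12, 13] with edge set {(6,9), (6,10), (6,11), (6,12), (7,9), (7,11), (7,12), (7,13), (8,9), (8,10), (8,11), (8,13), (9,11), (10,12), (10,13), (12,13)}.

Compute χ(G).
χ(G) = 4

Clique number ω(G) = 3 (lower bound: χ ≥ ω).
Suppose a proper 3-coloring c exists. The clique [6, 9, 11] takes 3 distinct colors; by symmetry let c(6) = 1, c(9) = 2, c(11) = 3.
- Vertex 7: neighbors [9, 11] already have colors [2, 3] ⇒ c(7) = 1.
- Vertex 8: neighbors [9, 11] already have colors [2, 3] ⇒ c(8) = 1.
- Vertex 10: neighbors [6] already have colors [1]; try each remaining color.
- Case c(10) = 2:
  - Vertex 12: neighbors [6, 10] already have colors [1, 2] ⇒ c(12) = 3.
  - Vertex 13: neighbors [7, 10, 12] already have colors [1, 2, 3] — all 3 colors blocked. Contradiction.
- Case c(10) = 3:
  - Vertex 12: neighbors [6, 10] already have colors [1, 3] ⇒ c(12) = 2.
  - Vertex 13: neighbors [7, 12, 10] already have colors [1, 2, 3] — all 3 colors blocked. Contradiction.
Every case ends in a contradiction, so G has no proper 3-coloring (χ ≥ 4).
The coloring below uses 4 colors, so χ(G) = 4.
A valid 4-coloring: color 1: [10, 11]; color 2: [6, 13]; color 3: [9, 12]; color 4: [7, 8].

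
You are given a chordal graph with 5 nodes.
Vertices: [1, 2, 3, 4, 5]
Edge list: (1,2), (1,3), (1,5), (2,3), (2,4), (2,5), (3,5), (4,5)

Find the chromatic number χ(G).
Clique number ω(G) = 4 (lower bound: χ ≥ ω).
The clique on [1, 2, 3, 5] has size 4, forcing χ ≥ 4, and the coloring below uses 4 colors, so χ(G) = 4.
A valid 4-coloring: color 1: [2]; color 2: [5]; color 3: [3, 4]; color 4: [1].

χ(G) = 4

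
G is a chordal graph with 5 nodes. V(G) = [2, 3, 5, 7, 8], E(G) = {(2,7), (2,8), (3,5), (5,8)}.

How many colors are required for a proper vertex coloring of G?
Clique number ω(G) = 2 (lower bound: χ ≥ ω).
The graph is bipartite (no odd cycle), so 2 colors suffice: χ(G) = 2.
A valid 2-coloring: color 1: [3, 7, 8]; color 2: [2, 5].

χ(G) = 2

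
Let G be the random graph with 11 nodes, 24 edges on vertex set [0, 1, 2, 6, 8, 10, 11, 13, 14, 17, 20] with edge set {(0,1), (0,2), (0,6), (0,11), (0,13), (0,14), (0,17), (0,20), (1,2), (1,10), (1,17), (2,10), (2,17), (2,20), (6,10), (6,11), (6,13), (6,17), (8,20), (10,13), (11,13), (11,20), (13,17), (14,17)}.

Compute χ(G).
χ(G) = 4

Clique number ω(G) = 4 (lower bound: χ ≥ ω).
The clique on [0, 1, 2, 17] has size 4, forcing χ ≥ 4, and the coloring below uses 4 colors, so χ(G) = 4.
A valid 4-coloring: color 1: [0, 8, 10]; color 2: [11, 17]; color 3: [2, 13, 14]; color 4: [1, 6, 20].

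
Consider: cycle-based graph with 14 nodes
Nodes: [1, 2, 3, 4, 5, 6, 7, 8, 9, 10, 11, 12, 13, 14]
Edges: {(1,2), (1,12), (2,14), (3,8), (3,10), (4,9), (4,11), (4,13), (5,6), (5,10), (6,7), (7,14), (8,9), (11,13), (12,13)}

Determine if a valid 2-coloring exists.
The clique on vertices [4, 11, 13] has size 3 > 2, so it alone needs 3 colors.

No, G is not 2-colorable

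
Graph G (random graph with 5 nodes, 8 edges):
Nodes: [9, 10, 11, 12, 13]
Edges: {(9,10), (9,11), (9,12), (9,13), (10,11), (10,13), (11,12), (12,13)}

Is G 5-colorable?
Yes, G is 5-colorable

A valid 5-coloring: color 1: [9]; color 2: [10, 12]; color 3: [11, 13].
(χ(G) = 3 ≤ 5.)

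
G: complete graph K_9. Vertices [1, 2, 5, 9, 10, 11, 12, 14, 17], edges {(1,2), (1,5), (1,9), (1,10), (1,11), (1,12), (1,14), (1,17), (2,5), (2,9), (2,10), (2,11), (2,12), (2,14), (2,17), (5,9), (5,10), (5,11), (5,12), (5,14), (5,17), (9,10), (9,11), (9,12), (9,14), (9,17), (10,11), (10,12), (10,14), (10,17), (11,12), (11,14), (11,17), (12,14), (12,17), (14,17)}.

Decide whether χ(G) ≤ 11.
Yes, G is 11-colorable

A valid 11-coloring: color 1: [14]; color 2: [2]; color 3: [1]; color 4: [9]; color 5: [12]; color 6: [17]; color 7: [5]; color 8: [10]; color 9: [11].
(χ(G) = 9 ≤ 11.)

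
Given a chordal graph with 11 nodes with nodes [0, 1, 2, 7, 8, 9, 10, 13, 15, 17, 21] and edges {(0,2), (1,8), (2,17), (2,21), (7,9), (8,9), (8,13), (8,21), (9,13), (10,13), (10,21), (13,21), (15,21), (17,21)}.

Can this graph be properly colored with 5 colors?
Yes, G is 5-colorable

A valid 5-coloring: color 1: [0, 1, 9, 21]; color 2: [2, 7, 13, 15]; color 3: [8, 10, 17].
(χ(G) = 3 ≤ 5.)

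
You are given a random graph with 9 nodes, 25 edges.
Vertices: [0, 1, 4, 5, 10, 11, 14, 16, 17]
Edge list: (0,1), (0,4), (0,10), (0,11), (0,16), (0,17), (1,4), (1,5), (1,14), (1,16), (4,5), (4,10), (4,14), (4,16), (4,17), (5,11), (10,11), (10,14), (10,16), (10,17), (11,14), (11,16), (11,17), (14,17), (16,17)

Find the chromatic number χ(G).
χ(G) = 5

Clique number ω(G) = 5 (lower bound: χ ≥ ω).
The clique on [0, 10, 11, 16, 17] has size 5, forcing χ ≥ 5, and the coloring below uses 5 colors, so χ(G) = 5.
A valid 5-coloring: color 1: [4, 11]; color 2: [0, 5, 14]; color 3: [16]; color 4: [1, 10]; color 5: [17].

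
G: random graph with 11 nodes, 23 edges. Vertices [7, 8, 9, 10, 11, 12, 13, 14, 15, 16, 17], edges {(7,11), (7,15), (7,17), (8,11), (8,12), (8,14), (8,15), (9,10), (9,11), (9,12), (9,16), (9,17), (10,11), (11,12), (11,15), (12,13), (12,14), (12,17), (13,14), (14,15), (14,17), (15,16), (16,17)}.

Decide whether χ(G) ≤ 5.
A valid 5-coloring: color 1: [10, 12, 15]; color 2: [11, 13, 17]; color 3: [7, 9, 14]; color 4: [8, 16].
(χ(G) = 4 ≤ 5.)

Yes, G is 5-colorable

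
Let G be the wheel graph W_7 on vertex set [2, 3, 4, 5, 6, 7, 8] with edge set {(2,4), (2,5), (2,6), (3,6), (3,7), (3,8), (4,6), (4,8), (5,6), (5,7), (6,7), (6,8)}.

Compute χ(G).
χ(G) = 3

Clique number ω(G) = 3 (lower bound: χ ≥ ω).
The clique on [3, 6, 8] has size 3, forcing χ ≥ 3, and the coloring below uses 3 colors, so χ(G) = 3.
A valid 3-coloring: color 1: [6]; color 2: [2, 7, 8]; color 3: [3, 4, 5].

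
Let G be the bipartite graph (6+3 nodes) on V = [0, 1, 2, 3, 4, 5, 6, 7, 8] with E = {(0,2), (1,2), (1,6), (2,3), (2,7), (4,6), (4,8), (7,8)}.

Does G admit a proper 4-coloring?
A valid 4-coloring: color 1: [2, 5, 6, 8]; color 2: [0, 1, 3, 4, 7].
(χ(G) = 2 ≤ 4.)

Yes, G is 4-colorable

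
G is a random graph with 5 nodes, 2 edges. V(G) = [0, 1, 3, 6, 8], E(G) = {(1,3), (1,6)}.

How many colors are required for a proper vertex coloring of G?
Clique number ω(G) = 2 (lower bound: χ ≥ ω).
The graph is bipartite (no odd cycle), so 2 colors suffice: χ(G) = 2.
A valid 2-coloring: color 1: [0, 1, 8]; color 2: [3, 6].

χ(G) = 2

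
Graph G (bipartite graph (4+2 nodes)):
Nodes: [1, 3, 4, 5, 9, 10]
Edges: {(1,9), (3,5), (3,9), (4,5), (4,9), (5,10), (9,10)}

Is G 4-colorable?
Yes, G is 4-colorable

A valid 4-coloring: color 1: [5, 9]; color 2: [1, 3, 4, 10].
(χ(G) = 2 ≤ 4.)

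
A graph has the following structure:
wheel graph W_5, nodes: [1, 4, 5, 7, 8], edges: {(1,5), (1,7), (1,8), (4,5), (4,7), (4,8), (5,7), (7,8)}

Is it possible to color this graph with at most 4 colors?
Yes, G is 4-colorable

A valid 4-coloring: color 1: [7]; color 2: [1, 4]; color 3: [5, 8].
(χ(G) = 3 ≤ 4.)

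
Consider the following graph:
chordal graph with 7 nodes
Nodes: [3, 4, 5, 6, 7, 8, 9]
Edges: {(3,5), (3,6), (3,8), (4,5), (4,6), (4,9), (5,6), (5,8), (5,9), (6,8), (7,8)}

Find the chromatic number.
Clique number ω(G) = 4 (lower bound: χ ≥ ω).
The clique on [3, 5, 6, 8] has size 4, forcing χ ≥ 4, and the coloring below uses 4 colors, so χ(G) = 4.
A valid 4-coloring: color 1: [5, 7]; color 2: [4, 8]; color 3: [6, 9]; color 4: [3].

χ(G) = 4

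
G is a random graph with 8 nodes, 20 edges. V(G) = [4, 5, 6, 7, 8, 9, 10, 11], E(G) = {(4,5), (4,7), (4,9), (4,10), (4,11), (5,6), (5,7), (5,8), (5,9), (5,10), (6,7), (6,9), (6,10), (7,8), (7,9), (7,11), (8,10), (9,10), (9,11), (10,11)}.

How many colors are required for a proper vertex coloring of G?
χ(G) = 4

Clique number ω(G) = 4 (lower bound: χ ≥ ω).
The clique on [4, 9, 10, 11] has size 4, forcing χ ≥ 4, and the coloring below uses 4 colors, so χ(G) = 4.
A valid 4-coloring: color 1: [7, 10]; color 2: [8, 9]; color 3: [5, 11]; color 4: [4, 6].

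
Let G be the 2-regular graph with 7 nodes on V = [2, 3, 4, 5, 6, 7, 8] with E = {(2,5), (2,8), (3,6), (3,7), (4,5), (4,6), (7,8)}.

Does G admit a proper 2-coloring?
Odd cycle [4, 5, 2, 8, 7, 3, 6] needs 3 colors (χ ≥ 3).
Hence χ(G) ≥ 3 > 2, so no proper 2-coloring exists.

No, G is not 2-colorable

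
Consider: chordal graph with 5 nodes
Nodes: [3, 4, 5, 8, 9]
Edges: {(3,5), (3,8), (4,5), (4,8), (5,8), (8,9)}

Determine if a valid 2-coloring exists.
No, G is not 2-colorable

The clique on vertices [3, 5, 8] has size 3 > 2, so it alone needs 3 colors.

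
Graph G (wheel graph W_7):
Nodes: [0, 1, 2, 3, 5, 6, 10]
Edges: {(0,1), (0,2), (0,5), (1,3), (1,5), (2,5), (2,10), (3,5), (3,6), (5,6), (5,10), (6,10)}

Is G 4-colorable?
Yes, G is 4-colorable

A valid 4-coloring: color 1: [5]; color 2: [1, 2, 6]; color 3: [0, 3, 10].
(χ(G) = 3 ≤ 4.)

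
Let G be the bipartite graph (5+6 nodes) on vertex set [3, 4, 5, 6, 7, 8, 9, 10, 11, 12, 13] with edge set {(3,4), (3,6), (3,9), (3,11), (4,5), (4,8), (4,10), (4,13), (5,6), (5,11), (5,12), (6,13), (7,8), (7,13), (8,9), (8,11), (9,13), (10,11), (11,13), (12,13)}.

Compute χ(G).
χ(G) = 2

Clique number ω(G) = 2 (lower bound: χ ≥ ω).
The graph is bipartite (no odd cycle), so 2 colors suffice: χ(G) = 2.
A valid 2-coloring: color 1: [3, 5, 8, 10, 13]; color 2: [4, 6, 7, 9, 11, 12].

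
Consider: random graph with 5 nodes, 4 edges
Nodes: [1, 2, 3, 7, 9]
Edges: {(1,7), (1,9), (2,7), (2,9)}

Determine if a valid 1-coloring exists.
No, G is not 1-colorable

Edge (1,9) forces its endpoints to differ, so 1 color is not enough.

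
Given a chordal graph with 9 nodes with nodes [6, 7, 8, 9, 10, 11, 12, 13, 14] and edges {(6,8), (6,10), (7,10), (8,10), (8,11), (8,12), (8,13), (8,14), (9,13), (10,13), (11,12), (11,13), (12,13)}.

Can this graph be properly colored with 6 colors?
A valid 6-coloring: color 1: [7, 8, 9]; color 2: [6, 13, 14]; color 3: [10, 12]; color 4: [11].
(χ(G) = 4 ≤ 6.)

Yes, G is 6-colorable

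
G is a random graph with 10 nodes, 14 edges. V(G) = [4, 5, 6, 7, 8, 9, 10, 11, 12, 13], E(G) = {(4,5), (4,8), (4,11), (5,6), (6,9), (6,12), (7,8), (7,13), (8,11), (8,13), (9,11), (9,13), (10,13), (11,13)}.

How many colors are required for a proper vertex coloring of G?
χ(G) = 3

Clique number ω(G) = 3 (lower bound: χ ≥ ω).
The clique on [4, 8, 11] has size 3, forcing χ ≥ 3, and the coloring below uses 3 colors, so χ(G) = 3.
A valid 3-coloring: color 1: [4, 6, 13]; color 2: [5, 7, 10, 11, 12]; color 3: [8, 9].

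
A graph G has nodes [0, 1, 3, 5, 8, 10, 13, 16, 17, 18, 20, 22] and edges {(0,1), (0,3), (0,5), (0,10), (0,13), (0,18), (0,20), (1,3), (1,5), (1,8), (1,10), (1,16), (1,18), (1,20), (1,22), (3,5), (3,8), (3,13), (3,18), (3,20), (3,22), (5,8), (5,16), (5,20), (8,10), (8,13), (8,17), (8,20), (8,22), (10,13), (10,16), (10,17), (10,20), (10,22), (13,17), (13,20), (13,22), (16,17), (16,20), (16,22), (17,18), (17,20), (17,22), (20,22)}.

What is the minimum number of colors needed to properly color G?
Clique number ω(G) = 6 (lower bound: χ ≥ ω).
The clique on [8, 10, 13, 17, 20, 22] has size 6, forcing χ ≥ 6, and the coloring below uses 6 colors, so χ(G) = 6.
A valid 6-coloring: color 1: [18, 20]; color 2: [1, 17]; color 3: [0, 8, 16]; color 4: [5, 22]; color 5: [3, 10]; color 6: [13].

χ(G) = 6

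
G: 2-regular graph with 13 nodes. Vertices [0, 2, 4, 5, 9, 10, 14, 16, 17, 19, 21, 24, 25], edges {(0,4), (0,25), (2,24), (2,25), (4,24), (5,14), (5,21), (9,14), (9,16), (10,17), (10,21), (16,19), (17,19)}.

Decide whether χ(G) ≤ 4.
Yes, G is 4-colorable

A valid 4-coloring: color 1: [4, 14, 16, 17, 21, 25]; color 2: [0, 5, 9, 10, 19, 24]; color 3: [2].
(χ(G) = 3 ≤ 4.)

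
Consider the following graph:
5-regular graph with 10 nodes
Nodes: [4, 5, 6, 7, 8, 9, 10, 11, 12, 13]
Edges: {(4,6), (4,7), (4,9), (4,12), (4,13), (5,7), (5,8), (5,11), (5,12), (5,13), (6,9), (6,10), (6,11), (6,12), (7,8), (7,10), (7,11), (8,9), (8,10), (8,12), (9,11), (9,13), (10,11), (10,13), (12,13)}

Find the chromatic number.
χ(G) = 4

Clique number ω(G) = 3 (lower bound: χ ≥ ω).
Suppose a proper 3-coloring c exists. The clique [4, 6, 9] takes 3 distinct colors; by symmetry let c(4) = 1, c(6) = 2, c(9) = 3.
- Vertex 11: neighbors [6, 9] already have colors [2, 3] ⇒ c(11) = 1.
- Vertex 10: neighbors [11, 6] already have colors [1, 2] ⇒ c(10) = 3.
- Vertex 12: neighbors [4, 6] already have colors [1, 2] ⇒ c(12) = 3.
- Vertex 5: neighbors [11, 12] already have colors [1, 3] ⇒ c(5) = 2.
- Vertex 7: neighbors [4, 5, 10] already have colors [1, 2, 3] — all 3 colors blocked. Contradiction.
The forced assignments end in a contradiction, so G has no proper 3-coloring (χ ≥ 4).
The coloring below uses 4 colors, so χ(G) = 4.
A valid 4-coloring: color 1: [8, 11, 13]; color 2: [5, 6]; color 3: [7, 9, 12]; color 4: [4, 10].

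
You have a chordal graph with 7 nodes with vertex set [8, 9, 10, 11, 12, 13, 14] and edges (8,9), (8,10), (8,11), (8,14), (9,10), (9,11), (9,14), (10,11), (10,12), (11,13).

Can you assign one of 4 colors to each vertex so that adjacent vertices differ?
Yes, G is 4-colorable

A valid 4-coloring: color 1: [11, 12, 14]; color 2: [8, 13]; color 3: [9]; color 4: [10].
(χ(G) = 4 ≤ 4.)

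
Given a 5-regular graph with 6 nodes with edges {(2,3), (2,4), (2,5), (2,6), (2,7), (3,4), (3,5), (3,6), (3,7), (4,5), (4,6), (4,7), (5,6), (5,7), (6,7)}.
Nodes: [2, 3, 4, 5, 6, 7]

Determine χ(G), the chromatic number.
χ(G) = 6

Clique number ω(G) = 6 (lower bound: χ ≥ ω).
The clique on [2, 3, 4, 5, 6, 7] has size 6, forcing χ ≥ 6, and the coloring below uses 6 colors, so χ(G) = 6.
A valid 6-coloring: color 1: [3]; color 2: [6]; color 3: [7]; color 4: [5]; color 5: [4]; color 6: [2].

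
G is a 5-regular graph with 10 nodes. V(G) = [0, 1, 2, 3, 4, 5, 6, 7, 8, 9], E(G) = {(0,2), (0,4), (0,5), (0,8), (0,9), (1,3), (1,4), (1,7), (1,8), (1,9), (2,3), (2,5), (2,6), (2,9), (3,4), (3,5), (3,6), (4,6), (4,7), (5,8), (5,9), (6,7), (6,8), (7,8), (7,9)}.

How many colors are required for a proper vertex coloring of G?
χ(G) = 4

Clique number ω(G) = 4 (lower bound: χ ≥ ω).
The clique on [0, 2, 5, 9] has size 4, forcing χ ≥ 4, and the coloring below uses 4 colors, so χ(G) = 4.
A valid 4-coloring: color 1: [4, 8, 9]; color 2: [1, 5, 6]; color 3: [0, 3, 7]; color 4: [2].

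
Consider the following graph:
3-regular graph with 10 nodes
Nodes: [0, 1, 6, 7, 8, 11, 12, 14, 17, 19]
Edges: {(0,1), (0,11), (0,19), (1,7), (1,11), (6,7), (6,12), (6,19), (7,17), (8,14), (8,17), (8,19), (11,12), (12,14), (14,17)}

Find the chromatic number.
χ(G) = 3

Clique number ω(G) = 3 (lower bound: χ ≥ ω).
The clique on [0, 1, 11] has size 3, forcing χ ≥ 3, and the coloring below uses 3 colors, so χ(G) = 3.
A valid 3-coloring: color 1: [0, 7, 8, 12]; color 2: [11, 17, 19]; color 3: [1, 6, 14].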